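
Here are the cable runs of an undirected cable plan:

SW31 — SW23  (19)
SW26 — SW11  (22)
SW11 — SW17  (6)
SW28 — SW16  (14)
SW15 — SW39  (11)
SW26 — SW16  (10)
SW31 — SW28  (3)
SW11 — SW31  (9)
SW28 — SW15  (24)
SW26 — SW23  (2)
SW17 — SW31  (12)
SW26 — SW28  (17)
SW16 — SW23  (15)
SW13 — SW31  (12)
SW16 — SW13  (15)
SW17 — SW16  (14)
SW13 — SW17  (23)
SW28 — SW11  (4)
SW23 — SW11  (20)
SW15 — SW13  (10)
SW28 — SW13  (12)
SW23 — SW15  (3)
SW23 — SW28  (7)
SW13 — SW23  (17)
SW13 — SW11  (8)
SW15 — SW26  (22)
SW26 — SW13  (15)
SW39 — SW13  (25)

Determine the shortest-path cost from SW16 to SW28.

14

Compare a few routes:
SW16–SW23–SW28: 15+7 = 22
SW16–SW17–SW11–SW28: 14+6+4 = 24
SW16–SW26–SW23–SW28: 10+2+7 = 19
SW16–SW28: 14 = 14
The minimum is 14 via SW16–SW28.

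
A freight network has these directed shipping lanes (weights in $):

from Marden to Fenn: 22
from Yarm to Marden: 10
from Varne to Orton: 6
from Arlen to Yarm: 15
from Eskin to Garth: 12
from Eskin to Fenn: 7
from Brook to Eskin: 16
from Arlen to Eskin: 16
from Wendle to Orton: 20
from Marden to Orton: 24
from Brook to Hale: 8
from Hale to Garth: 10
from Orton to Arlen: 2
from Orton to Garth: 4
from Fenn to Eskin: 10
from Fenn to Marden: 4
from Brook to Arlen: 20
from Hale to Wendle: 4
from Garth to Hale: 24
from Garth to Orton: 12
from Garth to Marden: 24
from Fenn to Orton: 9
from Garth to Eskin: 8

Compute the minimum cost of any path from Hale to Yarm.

$39

Shortest distances from Hale:
Hale: 0
Wendle: 4  (via Hale)
Garth: 10  (via Hale)
Eskin: 18  (via Garth)
Orton: 22  (via Garth)
Arlen: 24  (via Orton)
Fenn: 25  (via Eskin)
Marden: 29  (via Fenn)
Yarm: 39  (via Arlen)
Shortest route: Hale → Garth → Orton → Arlen → Yarm = $39.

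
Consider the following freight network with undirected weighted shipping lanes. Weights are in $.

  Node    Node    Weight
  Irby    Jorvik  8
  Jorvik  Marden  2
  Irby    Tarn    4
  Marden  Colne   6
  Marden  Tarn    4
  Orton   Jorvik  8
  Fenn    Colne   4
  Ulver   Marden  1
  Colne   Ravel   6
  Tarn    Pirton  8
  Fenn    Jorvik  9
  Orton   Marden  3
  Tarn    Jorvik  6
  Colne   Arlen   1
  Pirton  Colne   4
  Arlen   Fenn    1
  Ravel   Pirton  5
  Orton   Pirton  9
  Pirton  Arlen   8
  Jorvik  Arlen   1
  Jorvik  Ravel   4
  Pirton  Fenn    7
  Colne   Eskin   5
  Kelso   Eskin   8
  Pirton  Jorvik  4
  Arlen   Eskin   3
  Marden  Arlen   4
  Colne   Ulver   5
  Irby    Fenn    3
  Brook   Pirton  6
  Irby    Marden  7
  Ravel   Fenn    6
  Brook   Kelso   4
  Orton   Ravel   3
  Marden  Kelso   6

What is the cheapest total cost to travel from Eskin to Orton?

$9

Compare a few routes:
Eskin - Arlen - Jorvik - Marden - Orton: 3+1+2+3 = 9
Eskin - Arlen - Marden - Orton: 3+4+3 = 10
Cheapest is Eskin - Arlen - Jorvik - Marden - Orton at $9.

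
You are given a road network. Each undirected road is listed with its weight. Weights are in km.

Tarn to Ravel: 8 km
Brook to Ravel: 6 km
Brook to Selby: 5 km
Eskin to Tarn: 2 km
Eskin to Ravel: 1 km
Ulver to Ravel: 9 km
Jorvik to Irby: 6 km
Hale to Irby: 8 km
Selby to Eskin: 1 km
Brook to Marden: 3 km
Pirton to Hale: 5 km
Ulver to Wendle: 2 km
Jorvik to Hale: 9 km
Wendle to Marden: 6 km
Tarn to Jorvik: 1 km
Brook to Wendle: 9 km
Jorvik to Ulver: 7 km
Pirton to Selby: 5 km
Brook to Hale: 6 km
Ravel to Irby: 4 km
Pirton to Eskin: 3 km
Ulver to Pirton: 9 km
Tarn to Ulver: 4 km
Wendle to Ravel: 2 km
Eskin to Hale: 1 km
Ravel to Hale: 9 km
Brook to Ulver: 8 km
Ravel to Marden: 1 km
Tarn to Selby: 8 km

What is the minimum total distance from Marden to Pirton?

5 km

Settle nodes by increasing distance from Marden:
Marden: 0
Ravel: 1  (via Marden)
Eskin: 2  (via Ravel)
Wendle: 3  (via Ravel)
Hale: 3  (via Eskin)
Selby: 3  (via Eskin)
Brook: 3  (via Marden)
Tarn: 4  (via Eskin)
Irby: 5  (via Ravel)
Jorvik: 5  (via Tarn)
Ulver: 5  (via Wendle)
Pirton: 5  (via Eskin)
Shortest route: Marden–Ravel–Eskin–Pirton = 5 km.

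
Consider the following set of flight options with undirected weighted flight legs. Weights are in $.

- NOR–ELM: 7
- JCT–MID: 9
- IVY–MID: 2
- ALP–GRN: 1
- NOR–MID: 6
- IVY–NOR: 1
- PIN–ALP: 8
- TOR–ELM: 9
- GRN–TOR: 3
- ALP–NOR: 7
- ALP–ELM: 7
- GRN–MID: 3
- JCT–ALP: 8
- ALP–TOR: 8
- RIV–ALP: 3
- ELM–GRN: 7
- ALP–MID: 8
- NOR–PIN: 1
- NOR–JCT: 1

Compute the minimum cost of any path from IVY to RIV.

Shortest distances from IVY:
IVY: 0
NOR: 1  (via IVY)
JCT: 2  (via NOR)
MID: 2  (via IVY)
PIN: 2  (via NOR)
GRN: 5  (via MID)
ALP: 6  (via GRN)
TOR: 8  (via GRN)
ELM: 8  (via NOR)
RIV: 9  (via ALP)
Shortest route: IVY → MID → GRN → ALP → RIV = $9.

$9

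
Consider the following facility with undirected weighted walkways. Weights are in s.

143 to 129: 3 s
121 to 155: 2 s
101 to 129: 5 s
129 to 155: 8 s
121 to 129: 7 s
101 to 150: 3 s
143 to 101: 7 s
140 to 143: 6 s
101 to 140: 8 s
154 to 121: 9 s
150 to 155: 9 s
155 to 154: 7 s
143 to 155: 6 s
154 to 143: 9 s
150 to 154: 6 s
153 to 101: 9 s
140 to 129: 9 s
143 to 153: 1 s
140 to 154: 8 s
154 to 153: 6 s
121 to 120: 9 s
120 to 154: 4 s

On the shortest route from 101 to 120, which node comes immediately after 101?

150

Enumerating some paths:
101–129–143–153–154–120: 5+3+1+6+4 = 19
101–150–154–120: 3+6+4 = 13
101–143–153–154–120: 7+1+6+4 = 18
101–153–154–120: 9+6+4 = 19
Cheapest is 101–150–154–120 at 13 s.
So from 101 the first move is to 150.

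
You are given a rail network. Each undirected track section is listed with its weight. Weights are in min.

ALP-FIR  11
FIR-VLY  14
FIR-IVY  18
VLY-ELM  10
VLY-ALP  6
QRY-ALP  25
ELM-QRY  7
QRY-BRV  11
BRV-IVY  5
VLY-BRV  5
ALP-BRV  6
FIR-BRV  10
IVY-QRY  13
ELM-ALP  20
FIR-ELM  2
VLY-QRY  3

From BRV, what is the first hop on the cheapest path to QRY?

VLY

Enumerating some paths:
BRV - VLY - QRY: 5+3 = 8
BRV - QRY: 11 = 11
BRV - ALP - VLY - QRY: 6+6+3 = 15
Cheapest is BRV - VLY - QRY at 8 min.
So from BRV the first move is to VLY.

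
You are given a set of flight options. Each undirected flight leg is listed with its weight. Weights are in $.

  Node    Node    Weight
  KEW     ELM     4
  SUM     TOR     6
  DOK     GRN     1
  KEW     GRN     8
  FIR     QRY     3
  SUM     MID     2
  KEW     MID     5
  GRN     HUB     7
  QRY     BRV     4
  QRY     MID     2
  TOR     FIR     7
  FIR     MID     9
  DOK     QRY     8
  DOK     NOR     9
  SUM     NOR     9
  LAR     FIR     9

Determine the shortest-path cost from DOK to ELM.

$13

Settle nodes by increasing distance from DOK:
DOK: 0
GRN: 1  (via DOK)
QRY: 8  (via DOK)
HUB: 8  (via GRN)
NOR: 9  (via DOK)
KEW: 9  (via GRN)
MID: 10  (via QRY)
FIR: 11  (via QRY)
BRV: 12  (via QRY)
SUM: 12  (via MID)
ELM: 13  (via KEW)
Shortest route: DOK → GRN → KEW → ELM = $13.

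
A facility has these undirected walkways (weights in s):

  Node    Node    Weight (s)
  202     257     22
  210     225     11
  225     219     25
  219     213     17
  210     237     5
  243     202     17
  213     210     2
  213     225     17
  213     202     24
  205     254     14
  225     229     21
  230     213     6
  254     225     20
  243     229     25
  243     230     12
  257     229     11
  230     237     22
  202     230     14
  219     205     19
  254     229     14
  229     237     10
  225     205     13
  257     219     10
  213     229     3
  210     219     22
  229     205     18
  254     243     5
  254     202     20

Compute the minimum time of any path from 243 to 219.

Running Dijkstra from 243:
243: 0
254: 5  (via 243)
230: 12  (via 243)
202: 17  (via 243)
213: 18  (via 230)
229: 19  (via 254)
205: 19  (via 254)
210: 20  (via 213)
225: 25  (via 254)
237: 25  (via 210)
257: 30  (via 229)
219: 35  (via 213)
Shortest route: 243–230–213–219 = 35 s.

35 s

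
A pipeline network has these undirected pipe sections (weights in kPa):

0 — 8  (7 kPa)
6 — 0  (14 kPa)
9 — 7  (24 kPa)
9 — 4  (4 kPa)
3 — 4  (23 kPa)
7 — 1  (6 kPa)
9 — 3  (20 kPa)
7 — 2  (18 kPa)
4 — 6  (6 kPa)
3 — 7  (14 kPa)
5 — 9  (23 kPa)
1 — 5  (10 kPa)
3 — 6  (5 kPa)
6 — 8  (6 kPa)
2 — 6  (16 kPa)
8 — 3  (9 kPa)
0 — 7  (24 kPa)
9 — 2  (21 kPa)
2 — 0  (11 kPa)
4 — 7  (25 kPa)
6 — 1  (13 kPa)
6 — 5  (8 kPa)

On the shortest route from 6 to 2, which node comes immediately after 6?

2

Compare a few routes:
6 → 4 → 9 → 2: 6+4+21 = 31
6 → 8 → 0 → 2: 6+7+11 = 24
6 → 2: 16 = 16
6 → 0 → 2: 14+11 = 25
Cheapest is 6 → 2 at 16 kPa.
So from 6 the first move is to 2.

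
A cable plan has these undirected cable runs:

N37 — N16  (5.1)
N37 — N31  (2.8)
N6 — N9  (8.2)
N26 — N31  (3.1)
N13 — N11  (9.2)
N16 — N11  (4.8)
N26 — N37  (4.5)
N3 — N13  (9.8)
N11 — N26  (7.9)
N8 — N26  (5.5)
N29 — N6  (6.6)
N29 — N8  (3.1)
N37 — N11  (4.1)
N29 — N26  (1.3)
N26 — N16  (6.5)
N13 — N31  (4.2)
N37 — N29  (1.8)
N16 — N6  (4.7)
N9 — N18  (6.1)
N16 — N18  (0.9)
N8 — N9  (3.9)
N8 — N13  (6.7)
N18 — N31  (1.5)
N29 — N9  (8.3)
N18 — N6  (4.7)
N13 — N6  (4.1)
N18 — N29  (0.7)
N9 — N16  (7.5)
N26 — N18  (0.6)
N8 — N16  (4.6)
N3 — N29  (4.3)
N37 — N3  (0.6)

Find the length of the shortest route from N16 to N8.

Enumerating some paths:
N16 - N8: 4.6 = 4.6
N16 - N18 - N29 - N8: 0.9+0.7+3.1 = 4.7
The minimum is 4.6 via N16 - N8.

4.6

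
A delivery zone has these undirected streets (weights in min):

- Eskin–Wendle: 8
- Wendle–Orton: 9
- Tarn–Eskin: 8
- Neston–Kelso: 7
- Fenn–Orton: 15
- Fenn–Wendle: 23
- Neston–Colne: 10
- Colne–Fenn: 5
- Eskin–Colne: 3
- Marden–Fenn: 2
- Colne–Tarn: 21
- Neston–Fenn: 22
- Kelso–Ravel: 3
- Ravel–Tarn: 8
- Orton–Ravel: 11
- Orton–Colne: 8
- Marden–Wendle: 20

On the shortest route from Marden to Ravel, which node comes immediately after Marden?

Fenn

Candidate routes:
Marden - Fenn - Colne - Neston - Kelso - Ravel: 2+5+10+7+3 = 27
Marden - Fenn - Colne - Orton - Ravel: 2+5+8+11 = 26
Marden - Fenn - Orton - Ravel: 2+15+11 = 28
Cheapest is Marden - Fenn - Colne - Orton - Ravel at 26 min.
So from Marden the first move is to Fenn.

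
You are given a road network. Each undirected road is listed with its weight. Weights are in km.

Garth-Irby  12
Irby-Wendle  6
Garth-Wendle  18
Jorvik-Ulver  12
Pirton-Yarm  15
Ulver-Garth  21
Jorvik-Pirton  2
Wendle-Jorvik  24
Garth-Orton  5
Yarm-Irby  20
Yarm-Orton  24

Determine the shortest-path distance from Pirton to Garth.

35 km

Running Dijkstra from Pirton:
Pirton: 0
Jorvik: 2  (via Pirton)
Ulver: 14  (via Jorvik)
Yarm: 15  (via Pirton)
Wendle: 26  (via Jorvik)
Irby: 32  (via Wendle)
Garth: 35  (via Ulver)
Shortest route: Pirton–Jorvik–Ulver–Garth = 35 km.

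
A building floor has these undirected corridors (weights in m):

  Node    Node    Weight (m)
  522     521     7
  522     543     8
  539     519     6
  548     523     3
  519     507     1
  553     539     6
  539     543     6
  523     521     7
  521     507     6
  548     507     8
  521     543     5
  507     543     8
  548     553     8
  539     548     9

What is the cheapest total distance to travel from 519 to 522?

14 m

Candidate routes:
519–507–521–522: 1+6+7 = 14
519–507–543–522: 1+8+8 = 17
519–539–543–522: 6+6+8 = 20
The minimum is 14 m via 519–507–521–522.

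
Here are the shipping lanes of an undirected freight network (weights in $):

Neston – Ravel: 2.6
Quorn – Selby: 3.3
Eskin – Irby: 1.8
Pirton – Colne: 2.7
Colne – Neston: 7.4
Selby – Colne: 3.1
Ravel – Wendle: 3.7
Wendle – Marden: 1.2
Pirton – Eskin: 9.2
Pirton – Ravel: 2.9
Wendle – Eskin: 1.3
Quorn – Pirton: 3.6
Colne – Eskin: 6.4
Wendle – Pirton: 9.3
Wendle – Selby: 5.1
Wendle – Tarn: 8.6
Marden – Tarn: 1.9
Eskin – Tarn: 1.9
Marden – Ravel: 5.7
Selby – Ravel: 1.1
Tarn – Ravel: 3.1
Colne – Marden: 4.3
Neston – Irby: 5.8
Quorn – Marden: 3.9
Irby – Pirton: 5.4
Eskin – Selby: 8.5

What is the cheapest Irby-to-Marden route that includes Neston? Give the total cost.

$13.3

Shortest Irby→Neston: Irby → Neston = 5.8
Best Neston to Marden: Neston → Ravel → Wendle → Marden costing 7.5
Total via Neston: 5.8 + 7.5 = $13.3.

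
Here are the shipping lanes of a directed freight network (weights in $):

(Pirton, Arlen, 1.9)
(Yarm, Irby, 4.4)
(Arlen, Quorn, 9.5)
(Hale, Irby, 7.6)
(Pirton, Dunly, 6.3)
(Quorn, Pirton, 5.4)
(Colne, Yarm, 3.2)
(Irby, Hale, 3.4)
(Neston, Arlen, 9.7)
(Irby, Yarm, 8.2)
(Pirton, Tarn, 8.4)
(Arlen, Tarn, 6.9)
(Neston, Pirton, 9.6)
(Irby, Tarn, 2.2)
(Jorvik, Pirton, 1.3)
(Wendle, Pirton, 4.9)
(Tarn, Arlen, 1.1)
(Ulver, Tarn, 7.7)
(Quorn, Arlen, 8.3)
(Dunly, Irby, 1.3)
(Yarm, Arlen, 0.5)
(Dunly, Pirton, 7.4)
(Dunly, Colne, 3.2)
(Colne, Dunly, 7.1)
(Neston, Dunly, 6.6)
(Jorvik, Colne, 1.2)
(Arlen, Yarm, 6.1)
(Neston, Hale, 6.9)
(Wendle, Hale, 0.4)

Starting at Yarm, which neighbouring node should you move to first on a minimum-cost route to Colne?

Arlen

Enumerating some paths:
Yarm - Arlen - Quorn - Pirton - Dunly - Colne: 0.5+9.5+5.4+6.3+3.2 = 24.9
Yarm - Irby - Tarn - Arlen - Quorn - Pirton - Dunly - Colne: 4.4+2.2+1.1+9.5+5.4+6.3+3.2 = 32.1
The minimum is $24.9 via Yarm - Arlen - Quorn - Pirton - Dunly - Colne.
So from Yarm the first move is to Arlen.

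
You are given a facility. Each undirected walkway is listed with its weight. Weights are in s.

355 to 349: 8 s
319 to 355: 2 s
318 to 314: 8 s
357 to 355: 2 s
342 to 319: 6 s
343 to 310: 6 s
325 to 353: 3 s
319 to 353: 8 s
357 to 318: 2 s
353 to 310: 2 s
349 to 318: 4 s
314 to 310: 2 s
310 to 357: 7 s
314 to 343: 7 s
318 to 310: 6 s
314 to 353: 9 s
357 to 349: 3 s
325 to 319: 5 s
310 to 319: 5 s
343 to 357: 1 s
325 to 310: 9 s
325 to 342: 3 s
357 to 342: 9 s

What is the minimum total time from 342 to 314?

Shortest distances from 342:
342: 0
325: 3  (via 342)
319: 6  (via 342)
353: 6  (via 325)
310: 8  (via 353)
355: 8  (via 319)
357: 9  (via 342)
343: 10  (via 357)
314: 10  (via 310)
Shortest route: 342 → 325 → 353 → 310 → 314 = 10 s.

10 s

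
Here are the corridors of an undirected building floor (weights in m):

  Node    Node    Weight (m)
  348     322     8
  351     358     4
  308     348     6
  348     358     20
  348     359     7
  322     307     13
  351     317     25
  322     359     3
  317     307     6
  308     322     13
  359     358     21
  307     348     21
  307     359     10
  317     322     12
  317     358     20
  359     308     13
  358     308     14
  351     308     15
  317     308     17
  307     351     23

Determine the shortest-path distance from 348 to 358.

20 m

Compare a few routes:
348–322–359–358: 8+3+21 = 32
348–359–358: 7+21 = 28
348–308–351–358: 6+15+4 = 25
348–358: 20 = 20
Cheapest is 348–358 at 20 m.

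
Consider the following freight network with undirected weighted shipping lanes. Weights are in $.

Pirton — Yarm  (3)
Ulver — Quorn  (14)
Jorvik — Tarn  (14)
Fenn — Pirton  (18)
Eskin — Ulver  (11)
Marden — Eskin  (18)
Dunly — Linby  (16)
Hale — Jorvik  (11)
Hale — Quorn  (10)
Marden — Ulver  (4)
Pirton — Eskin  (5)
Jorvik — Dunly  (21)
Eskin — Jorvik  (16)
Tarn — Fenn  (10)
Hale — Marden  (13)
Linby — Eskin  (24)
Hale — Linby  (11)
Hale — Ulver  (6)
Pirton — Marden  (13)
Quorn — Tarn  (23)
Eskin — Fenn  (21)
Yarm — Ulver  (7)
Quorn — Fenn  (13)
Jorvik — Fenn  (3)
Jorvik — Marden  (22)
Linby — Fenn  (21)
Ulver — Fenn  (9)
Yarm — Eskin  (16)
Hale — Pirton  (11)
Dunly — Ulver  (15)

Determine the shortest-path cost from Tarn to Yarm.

$26

Candidate routes:
Tarn–Fenn–Pirton–Yarm: 10+18+3 = 31
Tarn–Fenn–Ulver–Yarm: 10+9+7 = 26
Tarn–Jorvik–Fenn–Ulver–Yarm: 14+3+9+7 = 33
Cheapest is Tarn–Fenn–Ulver–Yarm at $26.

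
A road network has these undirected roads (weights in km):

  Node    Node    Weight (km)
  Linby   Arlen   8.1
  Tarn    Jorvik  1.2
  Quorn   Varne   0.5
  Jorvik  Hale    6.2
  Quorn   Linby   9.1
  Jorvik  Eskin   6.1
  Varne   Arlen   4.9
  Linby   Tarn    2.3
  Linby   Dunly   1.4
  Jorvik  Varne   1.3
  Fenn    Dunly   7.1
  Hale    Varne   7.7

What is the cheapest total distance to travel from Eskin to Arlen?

12.3 km

Compare a few routes:
Eskin - Jorvik - Varne - Arlen: 6.1+1.3+4.9 = 12.3
Eskin - Jorvik - Tarn - Linby - Arlen: 6.1+1.2+2.3+8.1 = 17.7
Cheapest is Eskin - Jorvik - Varne - Arlen at 12.3 km.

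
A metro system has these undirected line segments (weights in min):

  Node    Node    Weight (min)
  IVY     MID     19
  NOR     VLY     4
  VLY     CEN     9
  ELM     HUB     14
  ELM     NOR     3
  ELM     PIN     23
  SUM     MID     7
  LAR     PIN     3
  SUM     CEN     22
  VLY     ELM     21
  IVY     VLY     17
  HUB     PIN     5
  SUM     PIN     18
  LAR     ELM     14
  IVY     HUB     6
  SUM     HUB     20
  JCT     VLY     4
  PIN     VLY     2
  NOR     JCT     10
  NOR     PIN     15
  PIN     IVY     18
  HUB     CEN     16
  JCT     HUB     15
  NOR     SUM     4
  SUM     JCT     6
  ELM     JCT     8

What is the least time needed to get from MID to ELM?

Shortest distances from MID:
MID: 0
SUM: 7  (via MID)
NOR: 11  (via SUM)
JCT: 13  (via SUM)
ELM: 14  (via NOR)
Shortest route: MID–SUM–NOR–ELM = 14 min.

14 min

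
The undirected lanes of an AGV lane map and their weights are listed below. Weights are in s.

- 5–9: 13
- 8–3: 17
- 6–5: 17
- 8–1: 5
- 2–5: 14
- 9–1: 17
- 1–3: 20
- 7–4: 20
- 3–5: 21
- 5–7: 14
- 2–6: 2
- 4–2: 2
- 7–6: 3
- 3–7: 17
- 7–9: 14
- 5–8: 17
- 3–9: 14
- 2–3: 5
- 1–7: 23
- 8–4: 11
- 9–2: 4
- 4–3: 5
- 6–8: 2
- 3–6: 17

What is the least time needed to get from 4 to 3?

Compare a few routes:
4–2–3: 2+5 = 7
4–3: 5 = 5
The minimum is 5 s via 4–3.

5 s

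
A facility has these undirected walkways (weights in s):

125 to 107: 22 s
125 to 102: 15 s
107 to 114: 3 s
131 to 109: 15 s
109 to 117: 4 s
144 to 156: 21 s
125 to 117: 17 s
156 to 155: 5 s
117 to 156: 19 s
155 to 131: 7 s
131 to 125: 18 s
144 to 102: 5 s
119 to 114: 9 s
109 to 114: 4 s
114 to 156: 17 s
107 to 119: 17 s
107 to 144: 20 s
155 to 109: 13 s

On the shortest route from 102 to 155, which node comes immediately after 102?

Candidate routes:
102 - 144 - 107 - 114 - 109 - 155: 5+20+3+4+13 = 45
102 - 144 - 156 - 155: 5+21+5 = 31
102 - 125 - 117 - 109 - 155: 15+17+4+13 = 49
102 - 125 - 131 - 155: 15+18+7 = 40
The minimum is 31 s via 102 - 144 - 156 - 155.
So from 102 the first move is to 144.

144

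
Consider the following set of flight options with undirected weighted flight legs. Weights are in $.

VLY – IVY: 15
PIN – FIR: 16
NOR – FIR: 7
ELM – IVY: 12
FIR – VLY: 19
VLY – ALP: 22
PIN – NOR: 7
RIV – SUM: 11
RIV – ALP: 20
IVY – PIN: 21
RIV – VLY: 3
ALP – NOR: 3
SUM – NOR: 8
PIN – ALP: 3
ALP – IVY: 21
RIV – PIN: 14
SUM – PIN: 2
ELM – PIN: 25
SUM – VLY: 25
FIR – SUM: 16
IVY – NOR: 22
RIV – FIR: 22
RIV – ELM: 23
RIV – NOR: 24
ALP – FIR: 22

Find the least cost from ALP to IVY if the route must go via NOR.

Shortest ALP→NOR: ALP–NOR = 3
Best NOR to IVY: NOR–IVY costing 22
Total via NOR: 3 + 22 = $25.

$25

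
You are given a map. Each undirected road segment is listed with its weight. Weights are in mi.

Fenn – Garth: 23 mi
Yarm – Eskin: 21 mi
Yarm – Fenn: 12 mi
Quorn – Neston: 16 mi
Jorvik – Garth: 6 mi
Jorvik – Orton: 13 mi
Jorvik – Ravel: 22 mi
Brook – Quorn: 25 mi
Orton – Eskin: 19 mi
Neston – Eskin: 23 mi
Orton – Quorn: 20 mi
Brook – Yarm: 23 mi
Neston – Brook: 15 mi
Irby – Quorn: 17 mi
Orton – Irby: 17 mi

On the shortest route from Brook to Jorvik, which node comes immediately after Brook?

Enumerating some paths:
Brook → Neston → Eskin → Orton → Jorvik: 15+23+19+13 = 70
Brook → Quorn → Orton → Jorvik: 25+20+13 = 58
Brook → Yarm → Fenn → Garth → Jorvik: 23+12+23+6 = 64
Brook → Neston → Quorn → Orton → Jorvik: 15+16+20+13 = 64
Cheapest is Brook → Quorn → Orton → Jorvik at 58 mi.
So from Brook the first move is to Quorn.

Quorn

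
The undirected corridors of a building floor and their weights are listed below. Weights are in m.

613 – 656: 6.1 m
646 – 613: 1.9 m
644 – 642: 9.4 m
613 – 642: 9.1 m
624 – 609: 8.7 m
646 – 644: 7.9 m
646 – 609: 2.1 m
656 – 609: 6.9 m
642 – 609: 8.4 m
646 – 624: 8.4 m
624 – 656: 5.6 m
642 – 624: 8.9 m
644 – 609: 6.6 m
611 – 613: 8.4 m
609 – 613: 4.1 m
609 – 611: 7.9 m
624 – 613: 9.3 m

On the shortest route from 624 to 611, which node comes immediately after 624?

Compare a few routes:
624 → 646 → 613 → 611: 8.4+1.9+8.4 = 18.7
624 → 613 → 611: 9.3+8.4 = 17.7
624 → 646 → 609 → 611: 8.4+2.1+7.9 = 18.4
624 → 609 → 611: 8.7+7.9 = 16.6
The minimum is 16.6 m via 624 → 609 → 611.
So from 624 the first move is to 609.

609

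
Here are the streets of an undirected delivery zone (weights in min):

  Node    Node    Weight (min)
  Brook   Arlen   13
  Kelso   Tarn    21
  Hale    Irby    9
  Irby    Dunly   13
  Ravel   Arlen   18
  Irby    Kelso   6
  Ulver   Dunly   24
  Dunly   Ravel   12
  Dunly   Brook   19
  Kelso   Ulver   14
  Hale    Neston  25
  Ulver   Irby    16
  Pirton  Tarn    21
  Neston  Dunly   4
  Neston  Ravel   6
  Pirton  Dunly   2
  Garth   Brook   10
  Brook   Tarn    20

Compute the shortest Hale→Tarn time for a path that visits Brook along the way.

Best Hale to Brook: Hale → Irby → Dunly → Brook costing 41
Shortest Brook→Tarn: Brook → Tarn = 20
Total via Brook: 41 + 20 = 61 min.

61 min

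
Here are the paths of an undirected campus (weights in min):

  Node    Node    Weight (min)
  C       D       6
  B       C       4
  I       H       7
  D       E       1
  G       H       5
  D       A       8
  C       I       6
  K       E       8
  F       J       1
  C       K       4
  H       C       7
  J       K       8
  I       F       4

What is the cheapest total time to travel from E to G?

Settle nodes by increasing distance from E:
E: 0
D: 1  (via E)
C: 7  (via D)
K: 8  (via E)
A: 9  (via D)
B: 11  (via C)
I: 13  (via C)
H: 14  (via C)
J: 16  (via K)
F: 17  (via I)
G: 19  (via H)
Shortest route: E–D–C–H–G = 19 min.

19 min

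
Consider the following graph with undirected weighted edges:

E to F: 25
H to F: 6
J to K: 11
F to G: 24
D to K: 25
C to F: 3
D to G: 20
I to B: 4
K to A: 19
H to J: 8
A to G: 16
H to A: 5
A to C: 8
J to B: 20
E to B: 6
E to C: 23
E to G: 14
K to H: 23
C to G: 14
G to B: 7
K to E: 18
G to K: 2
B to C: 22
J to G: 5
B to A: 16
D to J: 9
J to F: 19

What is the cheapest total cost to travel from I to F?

Candidate routes:
I → B → G → J → H → F: 4+7+5+8+6 = 30
I → B → C → F: 4+22+3 = 29
I → B → G → C → F: 4+7+14+3 = 28
The minimum is 28 via I → B → G → C → F.

28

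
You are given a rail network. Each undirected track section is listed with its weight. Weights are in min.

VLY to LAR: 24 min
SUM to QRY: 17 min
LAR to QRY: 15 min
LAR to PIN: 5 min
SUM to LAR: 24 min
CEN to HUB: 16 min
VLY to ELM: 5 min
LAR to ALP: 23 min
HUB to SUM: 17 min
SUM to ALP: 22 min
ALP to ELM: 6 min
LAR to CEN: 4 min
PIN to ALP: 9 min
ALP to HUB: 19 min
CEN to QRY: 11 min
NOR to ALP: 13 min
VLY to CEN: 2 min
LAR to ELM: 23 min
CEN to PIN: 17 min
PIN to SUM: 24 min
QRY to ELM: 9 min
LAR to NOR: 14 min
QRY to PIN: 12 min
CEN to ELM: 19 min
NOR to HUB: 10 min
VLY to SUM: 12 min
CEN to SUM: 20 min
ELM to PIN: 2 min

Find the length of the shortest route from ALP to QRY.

15 min

Compare a few routes:
ALP–ELM–PIN–QRY: 6+2+12 = 20
ALP–ELM–QRY: 6+9 = 15
The minimum is 15 min via ALP–ELM–QRY.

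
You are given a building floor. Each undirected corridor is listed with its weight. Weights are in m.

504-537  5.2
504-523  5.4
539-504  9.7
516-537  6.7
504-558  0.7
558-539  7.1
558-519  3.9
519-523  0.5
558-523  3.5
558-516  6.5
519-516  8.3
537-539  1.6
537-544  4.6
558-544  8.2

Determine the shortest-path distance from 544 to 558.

8.2 m

Candidate routes:
544–537–504–558: 4.6+5.2+0.7 = 10.5
544–558: 8.2 = 8.2
544–537–539–504–558: 4.6+1.6+9.7+0.7 = 16.6
544–537–539–558: 4.6+1.6+7.1 = 13.3
Cheapest is 544–558 at 8.2 m.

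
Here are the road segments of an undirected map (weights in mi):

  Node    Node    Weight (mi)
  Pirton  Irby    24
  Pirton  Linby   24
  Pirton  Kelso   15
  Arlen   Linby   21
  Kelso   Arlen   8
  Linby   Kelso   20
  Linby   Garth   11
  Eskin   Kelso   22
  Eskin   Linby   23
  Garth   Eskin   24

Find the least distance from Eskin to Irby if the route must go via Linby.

71 mi

Shortest Eskin→Linby: Eskin → Linby = 23
Best Linby to Irby: Linby → Pirton → Irby costing 48
Total via Linby: 23 + 48 = 71 mi.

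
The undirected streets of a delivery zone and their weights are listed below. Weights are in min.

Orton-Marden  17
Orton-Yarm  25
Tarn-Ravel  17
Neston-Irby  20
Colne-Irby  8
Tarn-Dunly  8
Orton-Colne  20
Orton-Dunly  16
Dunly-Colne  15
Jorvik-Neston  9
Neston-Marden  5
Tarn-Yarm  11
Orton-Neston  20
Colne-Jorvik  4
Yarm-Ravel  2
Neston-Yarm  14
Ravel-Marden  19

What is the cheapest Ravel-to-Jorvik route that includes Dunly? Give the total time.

Best Ravel to Dunly: Ravel–Yarm–Tarn–Dunly costing 21
Shortest Dunly→Jorvik: Dunly–Colne–Jorvik = 19
Total via Dunly: 21 + 19 = 40 min.

40 min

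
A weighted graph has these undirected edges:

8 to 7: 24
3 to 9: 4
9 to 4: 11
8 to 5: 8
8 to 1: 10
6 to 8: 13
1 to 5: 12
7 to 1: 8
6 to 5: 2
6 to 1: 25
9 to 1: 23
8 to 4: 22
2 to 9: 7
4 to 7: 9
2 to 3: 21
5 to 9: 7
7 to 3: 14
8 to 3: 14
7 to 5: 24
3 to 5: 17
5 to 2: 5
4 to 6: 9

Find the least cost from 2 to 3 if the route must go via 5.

16

Shortest 2→5: 2 → 5 = 5
Shortest 5→3: 5 → 9 → 3 = 11
Total via 5: 5 + 11 = 16.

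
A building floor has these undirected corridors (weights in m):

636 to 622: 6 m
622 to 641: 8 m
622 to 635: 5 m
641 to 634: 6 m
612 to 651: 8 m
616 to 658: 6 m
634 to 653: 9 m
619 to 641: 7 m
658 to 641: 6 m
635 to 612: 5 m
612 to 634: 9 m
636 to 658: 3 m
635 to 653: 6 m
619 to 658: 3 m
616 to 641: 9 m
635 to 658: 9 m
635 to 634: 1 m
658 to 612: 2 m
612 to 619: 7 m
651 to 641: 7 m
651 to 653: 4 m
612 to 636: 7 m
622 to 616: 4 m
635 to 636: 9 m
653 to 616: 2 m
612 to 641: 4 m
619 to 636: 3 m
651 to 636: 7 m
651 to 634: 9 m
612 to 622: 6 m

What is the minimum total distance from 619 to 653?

Candidate routes:
619 → 658 → 616 → 653: 3+6+2 = 11
619 → 636 → 651 → 653: 3+7+4 = 14
619 → 636 → 622 → 616 → 653: 3+6+4+2 = 15
619 → 636 → 658 → 616 → 653: 3+3+6+2 = 14
The minimum is 11 m via 619 → 658 → 616 → 653.

11 m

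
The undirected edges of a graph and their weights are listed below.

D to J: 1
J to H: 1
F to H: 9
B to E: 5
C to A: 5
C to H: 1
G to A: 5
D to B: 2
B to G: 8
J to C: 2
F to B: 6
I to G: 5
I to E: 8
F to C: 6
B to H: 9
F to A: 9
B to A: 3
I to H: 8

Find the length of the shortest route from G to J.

11

Candidate routes:
G → B → D → J: 8+2+1 = 11
G → A → C → H → J: 5+5+1+1 = 12
Cheapest is G → B → D → J at 11.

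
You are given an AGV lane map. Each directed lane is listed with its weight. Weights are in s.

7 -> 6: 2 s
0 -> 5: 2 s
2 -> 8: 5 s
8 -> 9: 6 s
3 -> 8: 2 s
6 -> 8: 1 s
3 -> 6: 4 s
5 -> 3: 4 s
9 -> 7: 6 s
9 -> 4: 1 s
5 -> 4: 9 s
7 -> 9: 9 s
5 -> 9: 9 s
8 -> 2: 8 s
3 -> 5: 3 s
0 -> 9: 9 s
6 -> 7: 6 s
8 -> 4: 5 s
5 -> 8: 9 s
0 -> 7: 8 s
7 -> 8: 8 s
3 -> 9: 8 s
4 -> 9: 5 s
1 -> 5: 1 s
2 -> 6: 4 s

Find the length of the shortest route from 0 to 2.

16 s

Running Dijkstra from 0:
0: 0
5: 2  (via 0)
3: 6  (via 5)
7: 8  (via 0)
8: 8  (via 3)
9: 9  (via 0)
4: 10  (via 9)
6: 10  (via 3)
2: 16  (via 8)
Shortest route: 0–5–3–8–2 = 16 s.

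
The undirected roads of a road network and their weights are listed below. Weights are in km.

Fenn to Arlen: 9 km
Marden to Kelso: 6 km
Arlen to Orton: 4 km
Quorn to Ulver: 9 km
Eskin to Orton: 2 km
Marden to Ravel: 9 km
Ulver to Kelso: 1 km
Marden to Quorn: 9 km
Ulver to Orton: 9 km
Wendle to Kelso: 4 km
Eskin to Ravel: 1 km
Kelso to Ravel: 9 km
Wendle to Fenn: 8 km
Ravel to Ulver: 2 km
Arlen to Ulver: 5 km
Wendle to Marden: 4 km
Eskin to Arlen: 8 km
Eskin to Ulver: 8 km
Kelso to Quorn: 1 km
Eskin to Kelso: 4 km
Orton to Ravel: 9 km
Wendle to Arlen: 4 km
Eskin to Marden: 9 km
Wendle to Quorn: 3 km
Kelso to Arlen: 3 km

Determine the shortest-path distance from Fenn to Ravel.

Compare a few routes:
Fenn → Arlen → Orton → Eskin → Ravel: 9+4+2+1 = 16
Fenn → Wendle → Kelso → Ulver → Ravel: 8+4+1+2 = 15
The minimum is 15 km via Fenn → Wendle → Kelso → Ulver → Ravel.

15 km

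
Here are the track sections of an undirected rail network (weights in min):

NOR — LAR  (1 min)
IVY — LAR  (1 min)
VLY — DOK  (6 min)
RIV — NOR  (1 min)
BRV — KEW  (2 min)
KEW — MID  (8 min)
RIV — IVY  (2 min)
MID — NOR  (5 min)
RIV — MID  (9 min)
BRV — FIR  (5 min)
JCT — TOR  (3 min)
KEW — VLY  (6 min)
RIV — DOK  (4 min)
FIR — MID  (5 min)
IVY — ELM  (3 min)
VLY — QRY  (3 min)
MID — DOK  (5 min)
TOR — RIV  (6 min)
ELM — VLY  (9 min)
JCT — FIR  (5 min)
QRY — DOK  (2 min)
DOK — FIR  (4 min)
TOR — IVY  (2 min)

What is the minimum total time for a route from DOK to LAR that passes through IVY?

7 min

Shortest DOK→IVY: DOK → RIV → IVY = 6
Shortest IVY→LAR: IVY → LAR = 1
Total via IVY: 6 + 1 = 7 min.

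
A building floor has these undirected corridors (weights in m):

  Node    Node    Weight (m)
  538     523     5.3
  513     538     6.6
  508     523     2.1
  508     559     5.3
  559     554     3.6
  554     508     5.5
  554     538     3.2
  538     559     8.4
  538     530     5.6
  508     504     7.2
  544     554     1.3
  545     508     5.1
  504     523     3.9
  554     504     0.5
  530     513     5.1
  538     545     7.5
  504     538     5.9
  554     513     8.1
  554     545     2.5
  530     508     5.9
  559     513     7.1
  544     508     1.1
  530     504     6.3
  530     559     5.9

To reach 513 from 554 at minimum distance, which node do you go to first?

513

Compare a few routes:
554 - 538 - 513: 3.2+6.6 = 9.8
554 - 504 - 530 - 513: 0.5+6.3+5.1 = 11.9
554 - 559 - 513: 3.6+7.1 = 10.7
554 - 513: 8.1 = 8.1
The minimum is 8.1 m via 554 - 513.
So from 554 the first move is to 513.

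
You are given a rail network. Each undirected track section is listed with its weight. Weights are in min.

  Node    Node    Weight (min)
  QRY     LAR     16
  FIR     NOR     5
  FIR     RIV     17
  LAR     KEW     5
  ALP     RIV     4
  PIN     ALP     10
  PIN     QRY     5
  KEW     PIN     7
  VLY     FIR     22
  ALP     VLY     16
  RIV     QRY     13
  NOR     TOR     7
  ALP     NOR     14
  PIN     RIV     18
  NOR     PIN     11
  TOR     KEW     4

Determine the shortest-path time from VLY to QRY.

Compare a few routes:
VLY–FIR–NOR–PIN–QRY: 22+5+11+5 = 43
VLY–ALP–PIN–QRY: 16+10+5 = 31
VLY–ALP–RIV–QRY: 16+4+13 = 33
VLY–ALP–RIV–PIN–QRY: 16+4+18+5 = 43
The minimum is 31 min via VLY–ALP–PIN–QRY.

31 min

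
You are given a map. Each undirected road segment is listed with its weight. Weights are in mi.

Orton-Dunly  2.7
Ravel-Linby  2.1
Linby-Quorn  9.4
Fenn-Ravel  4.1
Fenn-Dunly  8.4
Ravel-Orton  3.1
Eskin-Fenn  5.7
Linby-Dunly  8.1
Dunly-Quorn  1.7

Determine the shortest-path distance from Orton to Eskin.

12.9 mi

Compare a few routes:
Orton–Ravel–Fenn–Eskin: 3.1+4.1+5.7 = 12.9
Orton–Dunly–Fenn–Eskin: 2.7+8.4+5.7 = 16.8
The minimum is 12.9 mi via Orton–Ravel–Fenn–Eskin.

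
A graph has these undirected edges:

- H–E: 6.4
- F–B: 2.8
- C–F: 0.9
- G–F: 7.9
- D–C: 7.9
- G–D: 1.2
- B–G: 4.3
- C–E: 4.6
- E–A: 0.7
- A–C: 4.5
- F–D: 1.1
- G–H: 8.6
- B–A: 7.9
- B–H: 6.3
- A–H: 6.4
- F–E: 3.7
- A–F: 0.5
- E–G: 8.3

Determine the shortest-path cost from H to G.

8.6

Enumerating some paths:
H–B–G: 6.3+4.3 = 10.6
H–G: 8.6 = 8.6
H–E–A–F–D–G: 6.4+0.7+0.5+1.1+1.2 = 9.9
H–A–F–D–G: 6.4+0.5+1.1+1.2 = 9.2
Cheapest is H–G at 8.6.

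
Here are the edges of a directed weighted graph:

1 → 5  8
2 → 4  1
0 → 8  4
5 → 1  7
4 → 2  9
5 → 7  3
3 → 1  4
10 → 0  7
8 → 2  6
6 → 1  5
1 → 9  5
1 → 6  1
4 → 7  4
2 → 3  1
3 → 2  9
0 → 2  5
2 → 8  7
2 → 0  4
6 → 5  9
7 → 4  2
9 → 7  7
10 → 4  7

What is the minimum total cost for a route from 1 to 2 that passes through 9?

23

Best 1 to 9: 1 → 9 costing 5
Best 9 to 2: 9 → 7 → 4 → 2 costing 18
Total via 9: 5 + 18 = 23.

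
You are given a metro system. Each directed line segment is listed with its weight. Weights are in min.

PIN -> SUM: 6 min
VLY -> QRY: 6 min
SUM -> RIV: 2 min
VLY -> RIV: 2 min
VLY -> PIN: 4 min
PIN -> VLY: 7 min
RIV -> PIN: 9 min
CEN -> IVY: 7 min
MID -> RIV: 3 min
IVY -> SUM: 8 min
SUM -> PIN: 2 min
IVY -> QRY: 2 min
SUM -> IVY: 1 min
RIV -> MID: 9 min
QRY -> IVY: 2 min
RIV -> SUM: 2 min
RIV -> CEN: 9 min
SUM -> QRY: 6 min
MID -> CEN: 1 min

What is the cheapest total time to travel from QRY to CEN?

21 min

Candidate routes:
QRY - IVY - SUM - RIV - CEN: 2+8+2+9 = 21
QRY - IVY - SUM - RIV - MID - CEN: 2+8+2+9+1 = 22
Cheapest is QRY - IVY - SUM - RIV - CEN at 21 min.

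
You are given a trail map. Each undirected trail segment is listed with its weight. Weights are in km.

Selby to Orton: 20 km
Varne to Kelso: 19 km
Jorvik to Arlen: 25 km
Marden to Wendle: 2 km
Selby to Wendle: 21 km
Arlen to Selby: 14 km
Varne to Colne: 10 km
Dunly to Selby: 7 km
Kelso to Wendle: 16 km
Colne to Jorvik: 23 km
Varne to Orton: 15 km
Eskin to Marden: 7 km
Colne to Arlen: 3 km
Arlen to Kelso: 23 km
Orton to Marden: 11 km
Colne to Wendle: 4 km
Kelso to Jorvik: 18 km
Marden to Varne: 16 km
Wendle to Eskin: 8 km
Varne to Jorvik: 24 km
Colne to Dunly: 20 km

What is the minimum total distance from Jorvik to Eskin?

Compare a few routes:
Jorvik → Arlen → Colne → Wendle → Eskin: 25+3+4+8 = 40
Jorvik → Colne → Wendle → Eskin: 23+4+8 = 35
Jorvik → Colne → Wendle → Marden → Eskin: 23+4+2+7 = 36
Cheapest is Jorvik → Colne → Wendle → Eskin at 35 km.

35 km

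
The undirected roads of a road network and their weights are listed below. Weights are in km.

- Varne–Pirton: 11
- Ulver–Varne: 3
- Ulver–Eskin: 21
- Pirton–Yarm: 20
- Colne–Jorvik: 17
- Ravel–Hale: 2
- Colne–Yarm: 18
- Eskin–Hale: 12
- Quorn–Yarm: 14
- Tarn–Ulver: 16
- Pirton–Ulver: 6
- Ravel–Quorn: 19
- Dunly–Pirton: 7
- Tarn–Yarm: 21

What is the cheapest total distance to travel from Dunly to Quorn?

Candidate routes:
Dunly - Pirton - Yarm - Quorn: 7+20+14 = 41
Dunly - Pirton - Ulver - Eskin - Hale - Ravel - Quorn: 7+6+21+12+2+19 = 67
Dunly - Pirton - Ulver - Tarn - Yarm - Quorn: 7+6+16+21+14 = 64
The minimum is 41 km via Dunly - Pirton - Yarm - Quorn.

41 km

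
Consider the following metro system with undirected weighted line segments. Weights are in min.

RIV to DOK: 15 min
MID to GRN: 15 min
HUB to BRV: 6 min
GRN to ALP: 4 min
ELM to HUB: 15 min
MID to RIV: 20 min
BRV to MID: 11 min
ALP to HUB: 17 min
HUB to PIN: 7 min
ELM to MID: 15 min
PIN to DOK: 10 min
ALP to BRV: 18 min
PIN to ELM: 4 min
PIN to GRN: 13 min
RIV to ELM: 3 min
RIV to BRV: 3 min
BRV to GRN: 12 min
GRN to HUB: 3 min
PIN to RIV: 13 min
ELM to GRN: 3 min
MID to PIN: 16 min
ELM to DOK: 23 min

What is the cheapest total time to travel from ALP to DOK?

Settle nodes by increasing distance from ALP:
ALP: 0
GRN: 4  (via ALP)
HUB: 7  (via GRN)
ELM: 7  (via GRN)
RIV: 10  (via ELM)
PIN: 11  (via ELM)
BRV: 13  (via HUB)
MID: 19  (via GRN)
DOK: 21  (via PIN)
Shortest route: ALP–GRN–ELM–PIN–DOK = 21 min.

21 min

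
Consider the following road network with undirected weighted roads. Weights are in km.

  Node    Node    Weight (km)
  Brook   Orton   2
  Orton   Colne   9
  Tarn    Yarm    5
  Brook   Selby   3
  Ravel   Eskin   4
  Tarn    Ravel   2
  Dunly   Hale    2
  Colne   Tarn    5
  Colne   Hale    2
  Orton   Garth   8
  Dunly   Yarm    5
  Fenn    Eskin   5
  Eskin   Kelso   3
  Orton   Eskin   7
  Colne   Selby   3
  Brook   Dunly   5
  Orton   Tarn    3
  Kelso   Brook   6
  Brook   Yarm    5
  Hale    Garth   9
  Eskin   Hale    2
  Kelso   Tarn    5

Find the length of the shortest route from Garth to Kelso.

14 km

Enumerating some paths:
Garth → Hale → Eskin → Kelso: 9+2+3 = 14
Garth → Orton → Tarn → Kelso: 8+3+5 = 16
Garth → Orton → Brook → Kelso: 8+2+6 = 16
Cheapest is Garth → Hale → Eskin → Kelso at 14 km.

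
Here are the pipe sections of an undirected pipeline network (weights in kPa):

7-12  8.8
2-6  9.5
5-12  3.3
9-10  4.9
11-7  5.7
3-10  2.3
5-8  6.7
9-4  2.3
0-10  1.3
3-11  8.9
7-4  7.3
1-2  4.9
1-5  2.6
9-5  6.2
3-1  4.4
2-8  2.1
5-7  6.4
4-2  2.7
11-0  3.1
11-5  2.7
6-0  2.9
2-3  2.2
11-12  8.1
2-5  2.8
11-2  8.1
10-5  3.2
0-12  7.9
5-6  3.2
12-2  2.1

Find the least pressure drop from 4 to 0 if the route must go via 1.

14.7 kPa

Best 4 to 1: 4 → 2 → 1 costing 7.6
Best 1 to 0: 1 → 5 → 10 → 0 costing 7.1
Total via 1: 7.6 + 7.1 = 14.7 kPa.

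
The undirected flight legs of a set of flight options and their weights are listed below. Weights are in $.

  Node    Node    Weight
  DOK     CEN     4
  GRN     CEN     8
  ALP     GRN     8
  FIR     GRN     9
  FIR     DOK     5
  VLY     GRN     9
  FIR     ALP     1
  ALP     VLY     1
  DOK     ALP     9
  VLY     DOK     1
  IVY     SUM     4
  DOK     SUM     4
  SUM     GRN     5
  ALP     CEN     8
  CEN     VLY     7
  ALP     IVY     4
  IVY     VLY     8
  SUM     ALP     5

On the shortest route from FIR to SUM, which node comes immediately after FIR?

ALP

Enumerating some paths:
FIR - ALP - VLY - DOK - SUM: 1+1+1+4 = 7
FIR - ALP - SUM: 1+5 = 6
The minimum is $6 via FIR - ALP - SUM.
So from FIR the first move is to ALP.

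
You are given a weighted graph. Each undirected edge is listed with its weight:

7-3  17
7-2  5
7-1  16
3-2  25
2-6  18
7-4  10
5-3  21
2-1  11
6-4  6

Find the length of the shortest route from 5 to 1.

Running Dijkstra from 5:
5: 0
3: 21  (via 5)
7: 38  (via 3)
2: 43  (via 7)
4: 48  (via 7)
1: 54  (via 7)
Shortest route: 5 → 3 → 7 → 1 = 54.

54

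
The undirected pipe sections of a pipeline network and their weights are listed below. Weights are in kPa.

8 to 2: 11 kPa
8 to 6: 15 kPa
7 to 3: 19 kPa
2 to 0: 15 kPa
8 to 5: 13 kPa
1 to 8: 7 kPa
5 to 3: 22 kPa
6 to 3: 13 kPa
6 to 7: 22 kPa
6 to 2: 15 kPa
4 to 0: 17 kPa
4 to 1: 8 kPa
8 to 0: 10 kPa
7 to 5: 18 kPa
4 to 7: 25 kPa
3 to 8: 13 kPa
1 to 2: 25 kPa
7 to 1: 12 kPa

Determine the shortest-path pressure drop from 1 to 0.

17 kPa

Shortest distances from 1:
1: 0
8: 7  (via 1)
4: 8  (via 1)
7: 12  (via 1)
0: 17  (via 8)
Shortest route: 1 → 8 → 0 = 17 kPa.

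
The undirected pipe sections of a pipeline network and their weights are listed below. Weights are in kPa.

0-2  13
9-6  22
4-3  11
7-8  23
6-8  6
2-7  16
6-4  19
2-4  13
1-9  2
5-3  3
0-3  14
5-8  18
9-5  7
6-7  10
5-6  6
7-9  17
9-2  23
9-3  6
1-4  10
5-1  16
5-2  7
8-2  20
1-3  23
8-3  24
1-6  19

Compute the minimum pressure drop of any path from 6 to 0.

23 kPa

Compare a few routes:
6 - 5 - 2 - 0: 6+7+13 = 26
6 - 5 - 3 - 0: 6+3+14 = 23
6 - 8 - 2 - 0: 6+20+13 = 39
6 - 5 - 9 - 3 - 0: 6+7+6+14 = 33
The minimum is 23 kPa via 6 - 5 - 3 - 0.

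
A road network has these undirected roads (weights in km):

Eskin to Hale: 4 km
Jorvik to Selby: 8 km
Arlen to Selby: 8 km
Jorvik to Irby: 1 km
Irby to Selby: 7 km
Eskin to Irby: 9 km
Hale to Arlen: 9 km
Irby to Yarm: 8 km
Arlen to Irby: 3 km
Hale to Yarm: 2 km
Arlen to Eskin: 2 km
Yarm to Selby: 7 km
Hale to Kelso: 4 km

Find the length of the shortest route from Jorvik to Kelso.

14 km

Shortest distances from Jorvik:
Jorvik: 0
Irby: 1  (via Jorvik)
Arlen: 4  (via Irby)
Eskin: 6  (via Arlen)
Selby: 8  (via Jorvik)
Yarm: 9  (via Irby)
Hale: 10  (via Eskin)
Kelso: 14  (via Hale)
Shortest route: Jorvik–Irby–Arlen–Eskin–Hale–Kelso = 14 km.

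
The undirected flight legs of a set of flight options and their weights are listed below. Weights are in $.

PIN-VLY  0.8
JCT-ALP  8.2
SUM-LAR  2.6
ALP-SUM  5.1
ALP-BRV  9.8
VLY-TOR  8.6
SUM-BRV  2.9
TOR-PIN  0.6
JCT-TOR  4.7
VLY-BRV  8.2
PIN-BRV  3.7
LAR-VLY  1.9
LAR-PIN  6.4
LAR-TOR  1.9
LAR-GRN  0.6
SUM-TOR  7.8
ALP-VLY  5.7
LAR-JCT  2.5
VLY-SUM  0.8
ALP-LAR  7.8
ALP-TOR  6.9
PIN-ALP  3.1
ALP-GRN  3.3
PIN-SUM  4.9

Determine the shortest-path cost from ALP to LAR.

$3.9

Running Dijkstra from ALP:
ALP: 0
PIN: 3.1  (via ALP)
GRN: 3.3  (via ALP)
TOR: 3.7  (via PIN)
VLY: 3.9  (via PIN)
LAR: 3.9  (via GRN)
Shortest route: ALP–GRN–LAR = $3.9.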